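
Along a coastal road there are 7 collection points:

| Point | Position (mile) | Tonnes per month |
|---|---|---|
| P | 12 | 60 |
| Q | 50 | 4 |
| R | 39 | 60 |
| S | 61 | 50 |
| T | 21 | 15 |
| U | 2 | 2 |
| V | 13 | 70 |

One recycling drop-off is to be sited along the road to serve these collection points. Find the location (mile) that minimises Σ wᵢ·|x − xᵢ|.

For a sum of weighted absolute distances on a line, the optimum is the weighted median (not the mean). Total weight W = 261; half-weight = 130.5.
Sort by position and accumulate weight:
  mile 2 (U, w=2) → cum 2
  mile 12 (P, w=60) → cum 62
  mile 13 (V, w=70) → cum 132  ≥ 130.5 → median here
  mile 21 (T, w=15) → cum 147
  mile 39 (R, w=60) → cum 207
  mile 50 (Q, w=4) → cum 211
  mile 61 (S, w=50) → cum 261
Optimal location: mile 13.

x = 13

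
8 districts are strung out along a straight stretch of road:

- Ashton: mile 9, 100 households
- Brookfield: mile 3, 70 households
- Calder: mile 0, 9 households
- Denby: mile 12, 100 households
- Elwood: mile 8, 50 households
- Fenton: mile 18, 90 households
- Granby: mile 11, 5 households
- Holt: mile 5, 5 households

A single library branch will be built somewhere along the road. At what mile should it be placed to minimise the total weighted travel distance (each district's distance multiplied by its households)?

For a sum of weighted absolute distances on a line, the optimum is the weighted median (not the mean). Total weight W = 429; half-weight = 214.5.
Sort by position and accumulate weight:
  mile 0 (Calder, w=9) → cum 9
  mile 3 (Brookfield, w=70) → cum 79
  mile 5 (Holt, w=5) → cum 84
  mile 8 (Elwood, w=50) → cum 134
  mile 9 (Ashton, w=100) → cum 234  ≥ 214.5 → median here
  mile 11 (Granby, w=5) → cum 239
  mile 12 (Denby, w=100) → cum 339
  mile 18 (Fenton, w=90) → cum 429
Optimal location: mile 9.

x = 9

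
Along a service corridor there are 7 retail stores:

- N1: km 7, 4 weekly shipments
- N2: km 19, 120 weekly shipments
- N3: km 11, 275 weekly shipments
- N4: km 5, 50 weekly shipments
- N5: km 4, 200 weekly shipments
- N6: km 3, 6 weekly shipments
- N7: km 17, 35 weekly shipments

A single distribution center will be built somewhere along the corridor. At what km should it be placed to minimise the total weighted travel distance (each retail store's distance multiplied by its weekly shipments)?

For a sum of weighted absolute distances on a line, the optimum is the weighted median (not the mean). Total weight W = 690; half-weight = 345.
Sort by position and accumulate weight:
  km 3 (N6, w=6) → cum 6
  km 4 (N5, w=200) → cum 206
  km 5 (N4, w=50) → cum 256
  km 7 (N1, w=4) → cum 260
  km 11 (N3, w=275) → cum 535  ≥ 345 → median here
  km 17 (N7, w=35) → cum 570
  km 19 (N2, w=120) → cum 690
Optimal location: km 11.

x = 11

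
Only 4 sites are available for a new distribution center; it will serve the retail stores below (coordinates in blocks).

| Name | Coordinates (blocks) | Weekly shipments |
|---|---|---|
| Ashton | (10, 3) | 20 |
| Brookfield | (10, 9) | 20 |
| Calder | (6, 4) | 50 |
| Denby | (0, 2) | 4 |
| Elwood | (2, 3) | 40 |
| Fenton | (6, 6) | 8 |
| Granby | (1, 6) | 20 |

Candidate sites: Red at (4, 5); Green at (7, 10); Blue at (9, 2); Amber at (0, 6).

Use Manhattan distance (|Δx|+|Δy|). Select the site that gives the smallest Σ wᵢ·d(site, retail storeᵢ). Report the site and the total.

Total weighted distance at each candidate:
  Red (4, 5): total = 802
  Green (7, 10): total = 1410
  Blue (9, 2): total = 1102
  Amber (0, 6): total = 1204
Minimum is at Red with total 802 blocks.

Red, total 802 blocks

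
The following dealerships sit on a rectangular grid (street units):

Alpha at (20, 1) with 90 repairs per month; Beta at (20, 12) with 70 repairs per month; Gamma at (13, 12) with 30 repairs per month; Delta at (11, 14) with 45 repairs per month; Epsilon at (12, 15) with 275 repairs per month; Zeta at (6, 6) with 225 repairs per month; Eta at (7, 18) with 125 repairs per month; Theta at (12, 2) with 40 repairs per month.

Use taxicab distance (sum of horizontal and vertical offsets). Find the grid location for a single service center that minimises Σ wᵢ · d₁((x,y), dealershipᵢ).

Manhattan distance separates: Σwᵢ(|x−xᵢ|+|y−yᵢ|) = Σwᵢ|x−xᵢ| + Σwᵢ|y−yᵢ|, so x and y are optimised independently as 1-D weighted medians.
Total weight W = 900; half = 450.
x-coordinate, sorted with cumulative weight:
  x=6 (Zeta, w=225) cum 225
  x=7 (Eta, w=125) cum 350
  x=11 (Delta, w=45) cum 395
  x=12 (Epsilon, w=275) cum 670  ← median
  x=12 (Theta, w=40) cum 710
  x=13 (Gamma, w=30) cum 740
  x=20 (Alpha, w=90) cum 830
  x=20 (Beta, w=70) cum 900
⇒ x* = 12
y-coordinate, sorted with cumulative weight:
  y=1 (Alpha, w=90) cum 90
  y=2 (Theta, w=40) cum 130
  y=6 (Zeta, w=225) cum 355
  y=12 (Beta, w=70) cum 425
  y=12 (Gamma, w=30) cum 455  ← median
  y=14 (Delta, w=45) cum 500
  y=15 (Epsilon, w=275) cum 775
  y=18 (Eta, w=125) cum 900
⇒ y* = 12

(12, 12)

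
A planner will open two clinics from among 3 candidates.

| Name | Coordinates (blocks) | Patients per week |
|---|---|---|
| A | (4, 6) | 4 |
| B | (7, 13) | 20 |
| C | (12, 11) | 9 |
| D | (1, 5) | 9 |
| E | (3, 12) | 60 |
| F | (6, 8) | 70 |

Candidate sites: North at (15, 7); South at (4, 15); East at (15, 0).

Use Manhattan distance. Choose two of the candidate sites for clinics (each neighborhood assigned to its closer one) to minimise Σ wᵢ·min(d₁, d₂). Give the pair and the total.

Evaluate every pair (each demand assigned to the nearer of the two):
  {North, South}: total = 1186
  {South, East}: total = 1231
  {North, East}: total = 2255
Best pair: {North, South} with total 1186.

{North, South}, total 1186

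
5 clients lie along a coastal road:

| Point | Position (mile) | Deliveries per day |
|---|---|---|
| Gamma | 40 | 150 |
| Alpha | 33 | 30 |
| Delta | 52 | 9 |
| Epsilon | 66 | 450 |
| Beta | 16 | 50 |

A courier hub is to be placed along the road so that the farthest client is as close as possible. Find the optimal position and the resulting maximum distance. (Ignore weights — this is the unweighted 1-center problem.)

location 41, max distance 25

The 1-center on a line is the midpoint of the two extreme points: leftmost at 16, rightmost at 66.
Optimal location = (16 + 66)/2 = 41; maximum distance = (66 − 16)/2 = 25.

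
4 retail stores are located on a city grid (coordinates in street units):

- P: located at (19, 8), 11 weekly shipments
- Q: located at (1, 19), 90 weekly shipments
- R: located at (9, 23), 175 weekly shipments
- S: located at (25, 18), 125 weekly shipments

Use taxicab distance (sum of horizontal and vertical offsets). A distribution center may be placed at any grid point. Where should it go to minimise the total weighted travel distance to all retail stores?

(9, 19)

Manhattan distance separates: Σwᵢ(|x−xᵢ|+|y−yᵢ|) = Σwᵢ|x−xᵢ| + Σwᵢ|y−yᵢ|, so x and y are optimised independently as 1-D weighted medians.
Total weight W = 401; half = 200.5.
x-coordinate, sorted with cumulative weight:
  x=1 (Q, w=90) cum 90
  x=9 (R, w=175) cum 265  ← median
  x=19 (P, w=11) cum 276
  x=25 (S, w=125) cum 401
⇒ x* = 9
y-coordinate, sorted with cumulative weight:
  y=8 (P, w=11) cum 11
  y=18 (S, w=125) cum 136
  y=19 (Q, w=90) cum 226  ← median
  y=23 (R, w=175) cum 401
⇒ y* = 19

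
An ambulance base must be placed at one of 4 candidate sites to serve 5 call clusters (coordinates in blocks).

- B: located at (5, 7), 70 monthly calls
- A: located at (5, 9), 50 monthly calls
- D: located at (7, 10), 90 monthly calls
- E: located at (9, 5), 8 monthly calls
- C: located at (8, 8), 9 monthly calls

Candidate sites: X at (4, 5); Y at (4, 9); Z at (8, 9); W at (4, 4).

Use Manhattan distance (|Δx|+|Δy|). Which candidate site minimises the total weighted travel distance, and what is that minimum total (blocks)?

Total weighted distance at each candidate:
  X (4, 5): total = 1283
  Y (4, 9): total = 737
  Z (8, 9): total = 729
  W (4, 4): total = 1510
Minimum is at Z with total 729 blocks.

Z, total 729 blocks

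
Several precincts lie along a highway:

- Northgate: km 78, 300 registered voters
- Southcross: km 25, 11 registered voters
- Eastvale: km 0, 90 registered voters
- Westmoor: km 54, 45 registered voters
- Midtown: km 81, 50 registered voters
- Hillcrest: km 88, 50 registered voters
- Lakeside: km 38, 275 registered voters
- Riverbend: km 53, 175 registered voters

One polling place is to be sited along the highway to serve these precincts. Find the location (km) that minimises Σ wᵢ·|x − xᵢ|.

For a sum of weighted absolute distances on a line, the optimum is the weighted median (not the mean). Total weight W = 996; half-weight = 498.
Sort by position and accumulate weight:
  km 0 (Eastvale, w=90) → cum 90
  km 25 (Southcross, w=11) → cum 101
  km 38 (Lakeside, w=275) → cum 376
  km 53 (Riverbend, w=175) → cum 551  ≥ 498 → median here
  km 54 (Westmoor, w=45) → cum 596
  km 78 (Northgate, w=300) → cum 896
  km 81 (Midtown, w=50) → cum 946
  km 88 (Hillcrest, w=50) → cum 996
Optimal location: km 53.

x = 53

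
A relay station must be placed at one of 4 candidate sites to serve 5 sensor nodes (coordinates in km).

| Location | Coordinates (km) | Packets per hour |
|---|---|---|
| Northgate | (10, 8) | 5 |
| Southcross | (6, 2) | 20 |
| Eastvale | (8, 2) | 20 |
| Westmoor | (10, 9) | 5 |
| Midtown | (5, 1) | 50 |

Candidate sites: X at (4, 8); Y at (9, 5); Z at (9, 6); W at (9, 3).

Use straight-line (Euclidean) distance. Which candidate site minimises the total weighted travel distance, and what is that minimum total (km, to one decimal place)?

W, total 371.0 km

Total weighted distance at each candidate:
  X (4, 8): total = 684.7
  Y (9, 5): total = 467.4
  Z (9, 6): total = 529.6
  W (9, 3): total = 371.0
Minimum is at W with total 371.0 km.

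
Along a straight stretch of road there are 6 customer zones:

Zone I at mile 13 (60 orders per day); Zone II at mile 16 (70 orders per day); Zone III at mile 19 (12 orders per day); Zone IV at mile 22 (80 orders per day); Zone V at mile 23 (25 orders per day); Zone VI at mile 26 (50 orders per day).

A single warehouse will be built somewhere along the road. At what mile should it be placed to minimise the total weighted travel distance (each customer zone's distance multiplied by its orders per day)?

For a sum of weighted absolute distances on a line, the optimum is the weighted median (not the mean). Total weight W = 297; half-weight = 148.5.
Sort by position and accumulate weight:
  mile 13 (Zone I, w=60) → cum 60
  mile 16 (Zone II, w=70) → cum 130
  mile 19 (Zone III, w=12) → cum 142
  mile 22 (Zone IV, w=80) → cum 222  ≥ 148.5 → median here
  mile 23 (Zone V, w=25) → cum 247
  mile 26 (Zone VI, w=50) → cum 297
Optimal location: mile 22.

x = 22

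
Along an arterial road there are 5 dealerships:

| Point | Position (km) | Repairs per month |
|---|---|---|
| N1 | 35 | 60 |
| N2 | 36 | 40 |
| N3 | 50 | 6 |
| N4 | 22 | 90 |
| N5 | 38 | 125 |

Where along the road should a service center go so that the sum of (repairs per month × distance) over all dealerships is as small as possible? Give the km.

For a sum of weighted absolute distances on a line, the optimum is the weighted median (not the mean). Total weight W = 321; half-weight = 160.5.
Sort by position and accumulate weight:
  km 22 (N4, w=90) → cum 90
  km 35 (N1, w=60) → cum 150
  km 36 (N2, w=40) → cum 190  ≥ 160.5 → median here
  km 38 (N5, w=125) → cum 315
  km 50 (N3, w=6) → cum 321
Optimal location: km 36.

x = 36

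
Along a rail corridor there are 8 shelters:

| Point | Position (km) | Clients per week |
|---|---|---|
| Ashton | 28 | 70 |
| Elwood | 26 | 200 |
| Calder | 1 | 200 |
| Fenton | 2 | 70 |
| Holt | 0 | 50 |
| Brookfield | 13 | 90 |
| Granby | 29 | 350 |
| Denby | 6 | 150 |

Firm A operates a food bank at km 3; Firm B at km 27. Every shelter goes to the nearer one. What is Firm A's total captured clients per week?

560

The indifferent point is the midpoint (3+27)/2 = 15; shelters left of it (closer to Firm A at 3) go to Firm A, those right go to Firm B.
  Holt at 0 (w=50) → Firm A
  Calder at 1 (w=200) → Firm A
  Fenton at 2 (w=70) → Firm A
  Denby at 6 (w=150) → Firm A
  Brookfield at 13 (w=90) → Firm A
  Elwood at 26 (w=200) → Firm B
  Ashton at 28 (w=70) → Firm B
  Granby at 29 (w=350) → Firm B
Firm A captures 560; Firm B captures 620.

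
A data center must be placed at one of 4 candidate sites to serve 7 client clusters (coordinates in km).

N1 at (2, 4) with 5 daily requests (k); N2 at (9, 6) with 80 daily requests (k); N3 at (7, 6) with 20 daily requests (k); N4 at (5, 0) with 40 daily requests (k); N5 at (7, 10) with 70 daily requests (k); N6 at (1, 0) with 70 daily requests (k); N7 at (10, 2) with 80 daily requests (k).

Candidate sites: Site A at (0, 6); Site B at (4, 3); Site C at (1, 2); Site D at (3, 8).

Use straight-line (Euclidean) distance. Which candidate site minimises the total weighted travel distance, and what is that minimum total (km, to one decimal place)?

Total weighted distance at each candidate:
  Site A (0, 6): total = 3038.3
  Site B (4, 3): total = 2005.7
  Site C (1, 2): total = 2609.8
  Site D (3, 8): total = 2573.7
Minimum is at Site B with total 2005.7 km.

Site B, total 2005.7 km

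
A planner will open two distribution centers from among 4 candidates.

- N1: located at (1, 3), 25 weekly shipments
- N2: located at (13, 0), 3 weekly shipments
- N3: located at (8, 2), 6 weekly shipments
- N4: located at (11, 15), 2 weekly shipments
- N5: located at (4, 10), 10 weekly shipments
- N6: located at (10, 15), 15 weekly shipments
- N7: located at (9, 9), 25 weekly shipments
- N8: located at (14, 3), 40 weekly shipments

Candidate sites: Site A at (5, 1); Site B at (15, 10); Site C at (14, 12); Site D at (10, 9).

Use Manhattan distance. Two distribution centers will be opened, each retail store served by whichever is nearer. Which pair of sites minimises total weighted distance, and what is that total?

{Site A, Site D}, total 800

Evaluate every pair (each demand assigned to the nearer of the two):
  {Site A, Site D}: total = 800
  {Site A, Site B}: total = 964
  {Site A, Site C}: total = 978
  {Site B, Site D}: total = 984
  {Site C, Site D}: total = 1022
  {Site B, Site C}: total = 1373
Best pair: {Site A, Site D} with total 800.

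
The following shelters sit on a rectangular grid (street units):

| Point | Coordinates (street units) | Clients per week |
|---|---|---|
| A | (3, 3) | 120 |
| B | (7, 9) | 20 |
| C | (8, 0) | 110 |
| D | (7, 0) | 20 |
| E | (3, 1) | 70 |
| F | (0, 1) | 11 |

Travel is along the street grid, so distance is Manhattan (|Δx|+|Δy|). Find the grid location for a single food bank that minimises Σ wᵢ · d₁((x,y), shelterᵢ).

(3, 1)

Manhattan distance separates: Σwᵢ(|x−xᵢ|+|y−yᵢ|) = Σwᵢ|x−xᵢ| + Σwᵢ|y−yᵢ|, so x and y are optimised independently as 1-D weighted medians.
Total weight W = 351; half = 175.5.
x-coordinate, sorted with cumulative weight:
  x=0 (F, w=11) cum 11
  x=3 (A, w=120) cum 131
  x=3 (E, w=70) cum 201  ← median
  x=7 (B, w=20) cum 221
  x=7 (D, w=20) cum 241
  x=8 (C, w=110) cum 351
⇒ x* = 3
y-coordinate, sorted with cumulative weight:
  y=0 (C, w=110) cum 110
  y=0 (D, w=20) cum 130
  y=1 (E, w=70) cum 200  ← median
  y=1 (F, w=11) cum 211
  y=3 (A, w=120) cum 331
  y=9 (B, w=20) cum 351
⇒ y* = 1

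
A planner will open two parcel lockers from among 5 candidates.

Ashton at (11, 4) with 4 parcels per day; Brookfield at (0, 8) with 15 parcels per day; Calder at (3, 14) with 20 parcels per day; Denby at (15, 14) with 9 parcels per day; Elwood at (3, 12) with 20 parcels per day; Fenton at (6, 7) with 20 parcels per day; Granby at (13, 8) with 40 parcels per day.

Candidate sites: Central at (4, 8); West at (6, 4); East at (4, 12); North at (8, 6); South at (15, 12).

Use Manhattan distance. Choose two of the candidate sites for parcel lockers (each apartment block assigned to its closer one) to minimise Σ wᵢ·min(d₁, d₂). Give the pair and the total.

{East, South}, total 646

Evaluate every pair (each demand assigned to the nearer of the two):
  {East, South}: total = 646
  {Central, South}: total = 662
  {East, North}: total = 677
  {Central, East}: total = 721
  {Central, North}: total = 795
  {West, East}: total = 837
  {Central, West}: total = 893
  {West, South}: total = 968
  {North, South}: total = 968
  {West, North}: total = 1125
Best pair: {East, South} with total 646.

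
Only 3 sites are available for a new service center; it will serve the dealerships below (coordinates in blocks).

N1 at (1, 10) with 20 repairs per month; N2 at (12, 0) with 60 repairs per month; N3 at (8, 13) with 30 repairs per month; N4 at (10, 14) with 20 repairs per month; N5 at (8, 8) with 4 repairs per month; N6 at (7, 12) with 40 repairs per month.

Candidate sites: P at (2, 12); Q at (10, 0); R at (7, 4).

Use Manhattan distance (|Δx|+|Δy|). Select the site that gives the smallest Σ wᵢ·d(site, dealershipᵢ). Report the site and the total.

R, total 1680 blocks

Total weighted distance at each candidate:
  P (2, 12): total = 2030
  Q (10, 0): total = 1870
  R (7, 4): total = 1680
Minimum is at R with total 1680 blocks.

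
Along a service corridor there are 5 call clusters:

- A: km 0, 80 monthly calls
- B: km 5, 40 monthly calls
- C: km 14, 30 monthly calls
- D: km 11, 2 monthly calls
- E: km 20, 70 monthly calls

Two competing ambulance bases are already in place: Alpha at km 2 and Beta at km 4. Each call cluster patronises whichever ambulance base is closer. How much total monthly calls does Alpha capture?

80

The indifferent point is the midpoint (2+4)/2 = 3; call clusters left of it (closer to Alpha at 2) go to Alpha, those right go to Beta.
  A at 0 (w=80) → Alpha
  B at 5 (w=40) → Beta
  D at 11 (w=2) → Beta
  C at 14 (w=30) → Beta
  E at 20 (w=70) → Beta
Alpha captures 80; Beta captures 142.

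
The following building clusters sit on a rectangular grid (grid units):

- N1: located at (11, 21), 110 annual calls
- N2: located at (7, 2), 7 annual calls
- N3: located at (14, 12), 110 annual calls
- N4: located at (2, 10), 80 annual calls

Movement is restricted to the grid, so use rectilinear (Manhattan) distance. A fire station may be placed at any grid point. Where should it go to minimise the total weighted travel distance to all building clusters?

Manhattan distance separates: Σwᵢ(|x−xᵢ|+|y−yᵢ|) = Σwᵢ|x−xᵢ| + Σwᵢ|y−yᵢ|, so x and y are optimised independently as 1-D weighted medians.
Total weight W = 307; half = 153.5.
x-coordinate, sorted with cumulative weight:
  x=2 (N4, w=80) cum 80
  x=7 (N2, w=7) cum 87
  x=11 (N1, w=110) cum 197  ← median
  x=14 (N3, w=110) cum 307
⇒ x* = 11
y-coordinate, sorted with cumulative weight:
  y=2 (N2, w=7) cum 7
  y=10 (N4, w=80) cum 87
  y=12 (N3, w=110) cum 197  ← median
  y=21 (N1, w=110) cum 307
⇒ y* = 12

(11, 12)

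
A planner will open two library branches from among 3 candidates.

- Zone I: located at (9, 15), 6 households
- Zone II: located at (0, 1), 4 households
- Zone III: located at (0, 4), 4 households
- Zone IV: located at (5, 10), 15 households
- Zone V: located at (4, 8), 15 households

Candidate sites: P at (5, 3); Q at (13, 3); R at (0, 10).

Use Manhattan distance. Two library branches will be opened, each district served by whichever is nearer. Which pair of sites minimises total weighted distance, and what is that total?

Evaluate every pair (each demand assigned to the nearer of the two):
  {P, R}: total = 301
  {Q, R}: total = 309
  {P, Q}: total = 343
Best pair: {P, R} with total 301.

{P, R}, total 301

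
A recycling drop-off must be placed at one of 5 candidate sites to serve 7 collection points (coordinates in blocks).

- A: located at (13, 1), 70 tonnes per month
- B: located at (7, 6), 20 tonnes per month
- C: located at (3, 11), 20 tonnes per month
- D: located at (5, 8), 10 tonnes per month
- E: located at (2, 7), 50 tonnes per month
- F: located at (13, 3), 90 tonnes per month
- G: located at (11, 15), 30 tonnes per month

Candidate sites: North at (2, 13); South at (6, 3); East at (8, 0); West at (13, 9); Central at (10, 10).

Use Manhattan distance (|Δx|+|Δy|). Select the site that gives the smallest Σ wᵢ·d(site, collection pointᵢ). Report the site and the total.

West, total 2500 blocks

Total weighted distance at each candidate:
  North (2, 13): total = 4510
  South (6, 3): total = 2530
  East (8, 0): total = 2900
  West (13, 9): total = 2500
  Central (10, 10): total = 2840
Minimum is at West with total 2500 blocks.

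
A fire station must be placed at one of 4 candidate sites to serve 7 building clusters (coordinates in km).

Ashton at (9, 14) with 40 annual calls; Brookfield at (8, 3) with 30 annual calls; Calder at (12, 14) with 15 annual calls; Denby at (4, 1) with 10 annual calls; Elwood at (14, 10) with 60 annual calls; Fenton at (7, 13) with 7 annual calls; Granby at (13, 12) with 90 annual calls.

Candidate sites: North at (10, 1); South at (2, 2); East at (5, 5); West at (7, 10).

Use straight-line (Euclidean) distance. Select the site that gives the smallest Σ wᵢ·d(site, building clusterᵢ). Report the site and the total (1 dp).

Total weighted distance at each candidate:
  North (10, 1): total = 2567.4
  South (2, 2): total = 3282.7
  East (5, 5): total = 2346.6
  West (7, 10): total = 1592.1
Minimum is at West with total 1592.1 km.

West, total 1592.1 km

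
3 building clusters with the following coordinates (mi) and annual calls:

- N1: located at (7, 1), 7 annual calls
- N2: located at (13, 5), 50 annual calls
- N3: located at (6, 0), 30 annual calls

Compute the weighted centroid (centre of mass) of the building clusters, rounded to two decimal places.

The minimiser of Σwᵢ‖p−pᵢ‖² is the weighted centroid p* = (Σwᵢpᵢ)/(Σwᵢ).
Σwᵢ = 87.
Σwᵢxᵢ = 7·7 + 50·13 + 30·6 = 879.
Σwᵢyᵢ = 7·1 + 50·5 + 30·0 = 257.
x* = 879/87 = 10.10, y* = 257/87 = 2.95.

(10.10, 2.95)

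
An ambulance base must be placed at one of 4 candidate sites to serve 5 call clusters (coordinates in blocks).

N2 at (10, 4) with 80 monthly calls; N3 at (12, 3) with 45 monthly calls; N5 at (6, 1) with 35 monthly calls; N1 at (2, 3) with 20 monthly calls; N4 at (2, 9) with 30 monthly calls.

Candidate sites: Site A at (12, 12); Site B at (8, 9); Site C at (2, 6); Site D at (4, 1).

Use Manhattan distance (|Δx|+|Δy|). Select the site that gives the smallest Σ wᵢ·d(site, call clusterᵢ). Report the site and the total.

Total weighted distance at each candidate:
  Site A (12, 12): total = 2570
  Site B (8, 9): total = 1780
  Site C (2, 6): total = 1850
  Site D (4, 1): total = 1620
Minimum is at Site D with total 1620 blocks.

Site D, total 1620 blocks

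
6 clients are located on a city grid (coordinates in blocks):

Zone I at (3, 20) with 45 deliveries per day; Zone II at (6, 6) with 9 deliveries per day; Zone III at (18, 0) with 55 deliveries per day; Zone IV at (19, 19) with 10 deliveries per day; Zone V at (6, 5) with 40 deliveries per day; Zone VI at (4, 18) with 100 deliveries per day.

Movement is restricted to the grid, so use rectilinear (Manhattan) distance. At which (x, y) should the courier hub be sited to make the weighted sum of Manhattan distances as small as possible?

(4, 18)

Manhattan distance separates: Σwᵢ(|x−xᵢ|+|y−yᵢ|) = Σwᵢ|x−xᵢ| + Σwᵢ|y−yᵢ|, so x and y are optimised independently as 1-D weighted medians.
Total weight W = 259; half = 129.5.
x-coordinate, sorted with cumulative weight:
  x=3 (Zone I, w=45) cum 45
  x=4 (Zone VI, w=100) cum 145  ← median
  x=6 (Zone II, w=9) cum 154
  x=6 (Zone V, w=40) cum 194
  x=18 (Zone III, w=55) cum 249
  x=19 (Zone IV, w=10) cum 259
⇒ x* = 4
y-coordinate, sorted with cumulative weight:
  y=0 (Zone III, w=55) cum 55
  y=5 (Zone V, w=40) cum 95
  y=6 (Zone II, w=9) cum 104
  y=18 (Zone VI, w=100) cum 204  ← median
  y=19 (Zone IV, w=10) cum 214
  y=20 (Zone I, w=45) cum 259
⇒ y* = 18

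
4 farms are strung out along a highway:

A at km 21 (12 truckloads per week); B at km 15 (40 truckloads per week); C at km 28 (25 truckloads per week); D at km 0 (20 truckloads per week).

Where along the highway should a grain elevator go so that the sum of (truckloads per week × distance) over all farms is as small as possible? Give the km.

x = 15

For a sum of weighted absolute distances on a line, the optimum is the weighted median (not the mean). Total weight W = 97; half-weight = 48.5.
Sort by position and accumulate weight:
  km 0 (D, w=20) → cum 20
  km 15 (B, w=40) → cum 60  ≥ 48.5 → median here
  km 21 (A, w=12) → cum 72
  km 28 (C, w=25) → cum 97
Optimal location: km 15.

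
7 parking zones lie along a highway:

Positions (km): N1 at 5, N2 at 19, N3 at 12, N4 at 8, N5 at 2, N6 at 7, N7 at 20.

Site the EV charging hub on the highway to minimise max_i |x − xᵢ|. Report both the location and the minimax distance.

The 1-center on a line is the midpoint of the two extreme points: leftmost at 2, rightmost at 20.
Optimal location = (2 + 20)/2 = 11; maximum distance = (20 − 2)/2 = 9.

location 11, max distance 9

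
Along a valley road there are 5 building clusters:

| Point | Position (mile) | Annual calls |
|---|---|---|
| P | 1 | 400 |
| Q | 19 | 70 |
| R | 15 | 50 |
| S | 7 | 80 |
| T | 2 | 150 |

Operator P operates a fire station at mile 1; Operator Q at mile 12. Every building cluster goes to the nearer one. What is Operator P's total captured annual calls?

The indifferent point is the midpoint (1+12)/2 = 6.5; building clusters left of it (closer to Operator P at 1) go to Operator P, those right go to Operator Q.
  P at 1 (w=400) → Operator P
  T at 2 (w=150) → Operator P
  S at 7 (w=80) → Operator Q
  R at 15 (w=50) → Operator Q
  Q at 19 (w=70) → Operator Q
Operator P captures 550; Operator Q captures 200.

550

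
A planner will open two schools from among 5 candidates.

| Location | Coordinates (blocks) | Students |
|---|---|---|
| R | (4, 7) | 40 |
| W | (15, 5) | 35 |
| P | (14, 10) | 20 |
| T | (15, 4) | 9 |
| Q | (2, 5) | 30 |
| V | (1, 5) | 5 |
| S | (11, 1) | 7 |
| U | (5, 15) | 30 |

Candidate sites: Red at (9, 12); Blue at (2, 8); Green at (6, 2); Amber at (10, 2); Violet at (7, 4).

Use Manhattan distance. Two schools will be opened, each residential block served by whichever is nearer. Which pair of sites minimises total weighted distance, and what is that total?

Evaluate every pair (each demand assigned to the nearer of the two):
  {Blue, Amber}: total = 1127
  {Blue, Violet}: total = 1226
  {Red, Violet}: total = 1241
  {Red, Blue}: total = 1252
  {Blue, Green}: total = 1371
  {Red, Green}: total = 1441
  {Amber, Violet}: total = 1442
  {Red, Amber}: total = 1497
  {Green, Violet}: total = 1534
  {Green, Amber}: total = 1547
Best pair: {Blue, Amber} with total 1127.

{Blue, Amber}, total 1127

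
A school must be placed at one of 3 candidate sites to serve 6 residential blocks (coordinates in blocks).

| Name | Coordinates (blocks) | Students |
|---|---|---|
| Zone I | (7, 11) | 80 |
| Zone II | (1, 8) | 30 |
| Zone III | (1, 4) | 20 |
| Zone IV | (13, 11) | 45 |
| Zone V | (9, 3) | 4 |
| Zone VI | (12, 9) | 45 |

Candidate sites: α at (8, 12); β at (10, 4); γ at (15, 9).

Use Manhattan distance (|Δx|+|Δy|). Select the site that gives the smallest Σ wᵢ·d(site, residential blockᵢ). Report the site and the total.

α, total 1415 blocks

Total weighted distance at each candidate:
  α (8, 12): total = 1415
  β (10, 4): total = 2143
  γ (15, 9): total = 1993
Minimum is at α with total 1415 blocks.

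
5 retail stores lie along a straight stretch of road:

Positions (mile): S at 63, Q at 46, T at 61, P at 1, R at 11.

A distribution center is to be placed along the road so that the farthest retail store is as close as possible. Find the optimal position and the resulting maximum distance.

location 32, max distance 31

The 1-center on a line is the midpoint of the two extreme points: leftmost at 1, rightmost at 63.
Optimal location = (1 + 63)/2 = 32; maximum distance = (63 − 1)/2 = 31.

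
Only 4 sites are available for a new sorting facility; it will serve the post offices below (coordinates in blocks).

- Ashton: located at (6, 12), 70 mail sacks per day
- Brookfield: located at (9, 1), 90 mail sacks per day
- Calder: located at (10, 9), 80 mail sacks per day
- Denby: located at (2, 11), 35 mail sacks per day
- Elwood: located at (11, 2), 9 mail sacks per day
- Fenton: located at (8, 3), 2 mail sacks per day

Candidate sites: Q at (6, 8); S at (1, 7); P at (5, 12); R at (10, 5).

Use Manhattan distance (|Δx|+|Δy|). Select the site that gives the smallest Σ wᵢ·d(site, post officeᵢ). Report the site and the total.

Total weighted distance at each candidate:
  Q (6, 8): total = 1938
  S (1, 7): total = 3172
  P (5, 12): total = 2368
  R (10, 5): total = 2074
Minimum is at Q with total 1938 blocks.

Q, total 1938 blocks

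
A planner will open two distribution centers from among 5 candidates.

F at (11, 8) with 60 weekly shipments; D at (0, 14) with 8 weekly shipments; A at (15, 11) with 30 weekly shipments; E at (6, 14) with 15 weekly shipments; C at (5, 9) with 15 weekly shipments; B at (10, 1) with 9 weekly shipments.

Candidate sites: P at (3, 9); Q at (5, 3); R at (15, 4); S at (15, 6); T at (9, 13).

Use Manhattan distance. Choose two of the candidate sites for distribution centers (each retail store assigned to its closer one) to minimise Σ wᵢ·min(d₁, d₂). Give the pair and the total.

{P, S}, total 814

Evaluate every pair (each demand assigned to the nearer of the two):
  {P, S}: total = 814
  {S, T}: total = 860
  {P, T}: total = 931
  {Q, T}: total = 953
  {R, T}: total = 962
  {Q, S}: total = 971
  {P, R}: total = 976
  {Q, R}: total = 1151
  {R, S}: total = 1216
  {P, Q}: total = 1237
Best pair: {P, S} with total 814.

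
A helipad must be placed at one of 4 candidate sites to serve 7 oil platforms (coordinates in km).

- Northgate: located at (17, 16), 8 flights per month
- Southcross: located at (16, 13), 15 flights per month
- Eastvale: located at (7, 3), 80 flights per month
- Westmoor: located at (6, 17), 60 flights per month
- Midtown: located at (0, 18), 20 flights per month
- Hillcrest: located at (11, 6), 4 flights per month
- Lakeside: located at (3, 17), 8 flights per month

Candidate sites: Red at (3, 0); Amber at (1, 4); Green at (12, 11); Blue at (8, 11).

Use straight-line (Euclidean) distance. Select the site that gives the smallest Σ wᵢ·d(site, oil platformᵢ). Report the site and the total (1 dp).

Total weighted distance at each candidate:
  Red (3, 0): total = 2422.6
  Amber (1, 4): total = 2171.4
  Green (12, 11): total = 1772.3
  Blue (8, 11): total = 1528.9
Minimum is at Blue with total 1528.9 km.

Blue, total 1528.9 km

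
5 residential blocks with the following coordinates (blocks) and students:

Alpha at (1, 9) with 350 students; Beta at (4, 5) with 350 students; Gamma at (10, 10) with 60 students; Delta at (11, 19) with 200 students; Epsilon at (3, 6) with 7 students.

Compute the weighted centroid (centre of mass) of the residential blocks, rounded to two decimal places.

The minimiser of Σwᵢ‖p−pᵢ‖² is the weighted centroid p* = (Σwᵢpᵢ)/(Σwᵢ).
Σwᵢ = 967.
Σwᵢxᵢ = 350·1 + 350·4 + 60·10 + 200·11 + 7·3 = 4571.
Σwᵢyᵢ = 350·9 + 350·5 + 60·10 + 200·19 + 7·6 = 9342.
x* = 4571/967 = 4.73, y* = 9342/967 = 9.66.

(4.73, 9.66)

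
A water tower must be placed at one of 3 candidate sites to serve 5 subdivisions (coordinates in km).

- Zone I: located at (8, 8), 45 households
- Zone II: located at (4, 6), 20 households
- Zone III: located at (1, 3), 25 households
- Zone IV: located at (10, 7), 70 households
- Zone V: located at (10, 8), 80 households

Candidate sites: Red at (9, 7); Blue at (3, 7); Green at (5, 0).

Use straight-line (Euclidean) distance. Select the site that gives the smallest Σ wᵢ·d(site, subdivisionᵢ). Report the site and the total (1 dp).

Red, total 572.4 km

Total weighted distance at each candidate:
  Red (9, 7): total = 572.4
  Blue (3, 7): total = 1425.2
  Green (5, 0): total = 1988.0
Minimum is at Red with total 572.4 km.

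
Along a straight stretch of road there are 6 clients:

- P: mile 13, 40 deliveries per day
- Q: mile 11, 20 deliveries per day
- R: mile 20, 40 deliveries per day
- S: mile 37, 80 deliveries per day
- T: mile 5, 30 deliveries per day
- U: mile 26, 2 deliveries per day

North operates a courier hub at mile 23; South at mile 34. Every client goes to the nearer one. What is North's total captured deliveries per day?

132

The indifferent point is the midpoint (23+34)/2 = 28.5; clients left of it (closer to North at 23) go to North, those right go to South.
  T at 5 (w=30) → North
  Q at 11 (w=20) → North
  P at 13 (w=40) → North
  R at 20 (w=40) → North
  U at 26 (w=2) → North
  S at 37 (w=80) → South
North captures 132; South captures 80.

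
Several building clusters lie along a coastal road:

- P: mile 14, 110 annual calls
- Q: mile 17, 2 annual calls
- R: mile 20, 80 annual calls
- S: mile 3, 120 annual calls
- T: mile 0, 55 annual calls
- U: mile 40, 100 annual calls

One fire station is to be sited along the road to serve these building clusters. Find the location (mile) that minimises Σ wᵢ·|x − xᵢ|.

x = 14

For a sum of weighted absolute distances on a line, the optimum is the weighted median (not the mean). Total weight W = 467; half-weight = 233.5.
Sort by position and accumulate weight:
  mile 0 (T, w=55) → cum 55
  mile 3 (S, w=120) → cum 175
  mile 14 (P, w=110) → cum 285  ≥ 233.5 → median here
  mile 17 (Q, w=2) → cum 287
  mile 20 (R, w=80) → cum 367
  mile 40 (U, w=100) → cum 467
Optimal location: mile 14.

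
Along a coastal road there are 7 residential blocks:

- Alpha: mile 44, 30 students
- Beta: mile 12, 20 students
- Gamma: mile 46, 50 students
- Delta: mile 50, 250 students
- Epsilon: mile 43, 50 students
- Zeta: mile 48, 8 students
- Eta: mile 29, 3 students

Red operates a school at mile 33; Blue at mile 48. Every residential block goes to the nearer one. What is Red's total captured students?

23

The indifferent point is the midpoint (33+48)/2 = 40.5; residential blocks left of it (closer to Red at 33) go to Red, those right go to Blue.
  Beta at 12 (w=20) → Red
  Eta at 29 (w=3) → Red
  Epsilon at 43 (w=50) → Blue
  Alpha at 44 (w=30) → Blue
  Gamma at 46 (w=50) → Blue
  Zeta at 48 (w=8) → Blue
  Delta at 50 (w=250) → Blue
Red captures 23; Blue captures 388.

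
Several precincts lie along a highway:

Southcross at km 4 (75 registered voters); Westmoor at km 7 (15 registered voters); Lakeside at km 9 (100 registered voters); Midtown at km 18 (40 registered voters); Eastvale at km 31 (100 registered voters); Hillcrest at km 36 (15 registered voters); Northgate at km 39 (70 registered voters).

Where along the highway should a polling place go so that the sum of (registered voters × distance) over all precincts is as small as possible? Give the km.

For a sum of weighted absolute distances on a line, the optimum is the weighted median (not the mean). Total weight W = 415; half-weight = 207.5.
Sort by position and accumulate weight:
  km 4 (Southcross, w=75) → cum 75
  km 7 (Westmoor, w=15) → cum 90
  km 9 (Lakeside, w=100) → cum 190
  km 18 (Midtown, w=40) → cum 230  ≥ 207.5 → median here
  km 31 (Eastvale, w=100) → cum 330
  km 36 (Hillcrest, w=15) → cum 345
  km 39 (Northgate, w=70) → cum 415
Optimal location: km 18.

x = 18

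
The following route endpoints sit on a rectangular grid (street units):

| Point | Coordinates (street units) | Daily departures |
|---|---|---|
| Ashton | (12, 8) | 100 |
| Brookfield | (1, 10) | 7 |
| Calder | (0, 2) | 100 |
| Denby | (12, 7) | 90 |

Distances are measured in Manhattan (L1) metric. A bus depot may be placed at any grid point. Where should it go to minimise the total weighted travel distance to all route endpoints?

Manhattan distance separates: Σwᵢ(|x−xᵢ|+|y−yᵢ|) = Σwᵢ|x−xᵢ| + Σwᵢ|y−yᵢ|, so x and y are optimised independently as 1-D weighted medians.
Total weight W = 297; half = 148.5.
x-coordinate, sorted with cumulative weight:
  x=0 (Calder, w=100) cum 100
  x=1 (Brookfield, w=7) cum 107
  x=12 (Ashton, w=100) cum 207  ← median
  x=12 (Denby, w=90) cum 297
⇒ x* = 12
y-coordinate, sorted with cumulative weight:
  y=2 (Calder, w=100) cum 100
  y=7 (Denby, w=90) cum 190  ← median
  y=8 (Ashton, w=100) cum 290
  y=10 (Brookfield, w=7) cum 297
⇒ y* = 7

(12, 7)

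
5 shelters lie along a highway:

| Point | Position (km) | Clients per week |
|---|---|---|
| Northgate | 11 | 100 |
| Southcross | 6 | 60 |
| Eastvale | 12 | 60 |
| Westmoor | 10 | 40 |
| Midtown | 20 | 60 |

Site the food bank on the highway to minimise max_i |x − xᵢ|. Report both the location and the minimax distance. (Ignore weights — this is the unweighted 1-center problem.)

location 13, max distance 7

The 1-center on a line is the midpoint of the two extreme points: leftmost at 6, rightmost at 20.
Optimal location = (6 + 20)/2 = 13; maximum distance = (20 − 6)/2 = 7.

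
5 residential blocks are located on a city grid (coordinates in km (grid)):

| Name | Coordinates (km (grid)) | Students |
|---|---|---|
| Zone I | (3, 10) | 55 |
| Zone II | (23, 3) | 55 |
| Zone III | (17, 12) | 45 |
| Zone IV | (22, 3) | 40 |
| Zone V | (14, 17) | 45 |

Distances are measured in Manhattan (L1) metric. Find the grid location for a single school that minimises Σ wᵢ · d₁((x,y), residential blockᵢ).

(17, 10)

Manhattan distance separates: Σwᵢ(|x−xᵢ|+|y−yᵢ|) = Σwᵢ|x−xᵢ| + Σwᵢ|y−yᵢ|, so x and y are optimised independently as 1-D weighted medians.
Total weight W = 240; half = 120.
x-coordinate, sorted with cumulative weight:
  x=3 (Zone I, w=55) cum 55
  x=14 (Zone V, w=45) cum 100
  x=17 (Zone III, w=45) cum 145  ← median
  x=22 (Zone IV, w=40) cum 185
  x=23 (Zone II, w=55) cum 240
⇒ x* = 17
y-coordinate, sorted with cumulative weight:
  y=3 (Zone II, w=55) cum 55
  y=3 (Zone IV, w=40) cum 95
  y=10 (Zone I, w=55) cum 150  ← median
  y=12 (Zone III, w=45) cum 195
  y=17 (Zone V, w=45) cum 240
⇒ y* = 10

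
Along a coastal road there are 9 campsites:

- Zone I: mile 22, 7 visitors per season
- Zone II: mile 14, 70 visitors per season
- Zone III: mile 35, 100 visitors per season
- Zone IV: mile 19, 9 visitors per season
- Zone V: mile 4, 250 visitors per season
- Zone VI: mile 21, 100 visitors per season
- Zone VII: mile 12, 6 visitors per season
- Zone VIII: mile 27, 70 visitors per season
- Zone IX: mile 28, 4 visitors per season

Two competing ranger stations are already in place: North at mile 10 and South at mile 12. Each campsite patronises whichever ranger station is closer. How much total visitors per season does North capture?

250

The indifferent point is the midpoint (10+12)/2 = 11; campsites left of it (closer to North at 10) go to North, those right go to South.
  Zone V at 4 (w=250) → North
  Zone VII at 12 (w=6) → South
  Zone II at 14 (w=70) → South
  Zone IV at 19 (w=9) → South
  Zone VI at 21 (w=100) → South
  Zone I at 22 (w=7) → South
  Zone VIII at 27 (w=70) → South
  Zone IX at 28 (w=4) → South
  Zone III at 35 (w=100) → South
North captures 250; South captures 366.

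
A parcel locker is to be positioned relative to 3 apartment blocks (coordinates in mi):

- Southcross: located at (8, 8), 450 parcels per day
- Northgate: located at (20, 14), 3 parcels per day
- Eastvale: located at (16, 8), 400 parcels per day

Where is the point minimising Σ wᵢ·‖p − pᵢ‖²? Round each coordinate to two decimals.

The minimiser of Σwᵢ‖p−pᵢ‖² is the weighted centroid p* = (Σwᵢpᵢ)/(Σwᵢ).
Σwᵢ = 853.
Σwᵢxᵢ = 450·8 + 3·20 + 400·16 = 10060.
Σwᵢyᵢ = 450·8 + 3·14 + 400·8 = 6842.
x* = 10060/853 = 11.79, y* = 6842/853 = 8.02.

(11.79, 8.02)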